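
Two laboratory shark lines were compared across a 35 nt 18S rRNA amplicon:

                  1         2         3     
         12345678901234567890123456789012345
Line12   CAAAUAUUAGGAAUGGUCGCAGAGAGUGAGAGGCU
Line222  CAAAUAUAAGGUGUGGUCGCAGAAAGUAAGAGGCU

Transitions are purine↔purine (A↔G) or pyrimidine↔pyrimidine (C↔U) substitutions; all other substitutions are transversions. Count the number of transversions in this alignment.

2

The sequences differ at positions 8 (U/A, transversion), 12 (A/U, transversion), 13 (A/G, transition), 24 (G/A, transition), 28 (G/A, transition).
Of the 5 differences, 3 transitions and 2 transversions, so the answer is 2.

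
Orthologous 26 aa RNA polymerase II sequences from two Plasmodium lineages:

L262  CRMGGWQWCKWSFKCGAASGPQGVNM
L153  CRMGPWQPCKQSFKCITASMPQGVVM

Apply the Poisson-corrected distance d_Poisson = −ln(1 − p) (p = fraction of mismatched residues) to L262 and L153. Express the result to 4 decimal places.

Mismatches occur at site 5 (G↔P), site 8 (W↔P), site 11 (W↔Q), site 16 (G↔I), site 17 (A↔T), site 20 (G↔M), site 25 (N↔V).
p = 7/26 = 0.269231.
d = −ln(1 − 0.269231) = −ln(0.730769) = 0.3137.

0.3137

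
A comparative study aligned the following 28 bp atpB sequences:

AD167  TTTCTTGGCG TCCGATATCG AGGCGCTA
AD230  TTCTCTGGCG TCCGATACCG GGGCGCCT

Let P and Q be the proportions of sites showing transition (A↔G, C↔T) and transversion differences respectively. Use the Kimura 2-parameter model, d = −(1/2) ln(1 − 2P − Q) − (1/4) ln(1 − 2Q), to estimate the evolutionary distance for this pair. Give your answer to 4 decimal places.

The sequences differ at positions 3 (T/C, transition), 4 (C/T, transition), 5 (T/C, transition), 18 (T/C, transition), 21 (A/G, transition), 27 (T/C, transition), 28 (A/T, transversion).
Of the 7 differences, 6 transitions and 1 transversion over 28 sites: P = 6/28 = 0.214286, Q = 1/28 = 0.035714.
d = −0.5·ln(0.535714) − 0.25·ln(0.928572) = −0.5·(-0.624155) − 0.25·(-0.074107) = 0.3306.

0.3306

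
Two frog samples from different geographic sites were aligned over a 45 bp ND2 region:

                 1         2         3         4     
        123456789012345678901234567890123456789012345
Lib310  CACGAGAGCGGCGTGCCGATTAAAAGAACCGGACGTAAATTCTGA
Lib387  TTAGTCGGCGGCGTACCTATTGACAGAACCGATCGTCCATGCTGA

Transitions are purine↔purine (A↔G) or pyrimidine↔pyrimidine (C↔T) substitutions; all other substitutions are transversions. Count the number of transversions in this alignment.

10

The sequences differ at positions 1 (C/T, transition), 2 (A/T, transversion), 3 (C/A, transversion), 5 (A/T, transversion), 6 (G/C, transversion), 7 (A/G, transition), 15 (G/A, transition), 18 (G/T, transversion), 22 (A/G, transition), 24 (A/C, transversion), 32 (G/A, transition), 33 (A/T, transversion), 37 (A/C, transversion), 38 (A/C, transversion), 41 (T/G, transversion).
Of the 15 differences, 5 transitions and 10 transversions, so the answer is 10.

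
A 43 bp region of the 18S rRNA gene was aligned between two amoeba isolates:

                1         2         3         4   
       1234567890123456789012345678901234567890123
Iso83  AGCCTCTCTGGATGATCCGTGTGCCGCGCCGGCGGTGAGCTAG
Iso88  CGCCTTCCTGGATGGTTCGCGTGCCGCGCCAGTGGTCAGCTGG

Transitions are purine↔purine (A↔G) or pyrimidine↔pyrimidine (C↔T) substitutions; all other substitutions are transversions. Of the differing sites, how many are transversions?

The sequences differ at positions 1 (A/C, transversion), 6 (C/T, transition), 7 (T/C, transition), 15 (A/G, transition), 17 (C/T, transition), 20 (T/C, transition), 31 (G/A, transition), 33 (C/T, transition), 37 (G/C, transversion), 42 (A/G, transition).
Of the 10 differences, 8 transitions and 2 transversions, so the answer is 2.

2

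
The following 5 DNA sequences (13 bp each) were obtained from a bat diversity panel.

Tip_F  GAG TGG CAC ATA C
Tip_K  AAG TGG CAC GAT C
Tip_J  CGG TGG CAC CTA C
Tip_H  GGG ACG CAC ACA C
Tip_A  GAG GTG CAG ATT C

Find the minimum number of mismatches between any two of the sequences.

Pairwise Hamming distances:
  Tip_F vs Tip_K: 4
  Tip_F vs Tip_J: 3
  Tip_F vs Tip_H: 4
  Tip_F vs Tip_A: 4
  Tip_K vs Tip_J: 5
  Tip_K vs Tip_H: 7
  Tip_K vs Tip_A: 6
  Tip_J vs Tip_H: 5
  Tip_J vs Tip_A: 7
  Tip_H vs Tip_A: 6
The smallest is 3, between Tip_F and Tip_J.

3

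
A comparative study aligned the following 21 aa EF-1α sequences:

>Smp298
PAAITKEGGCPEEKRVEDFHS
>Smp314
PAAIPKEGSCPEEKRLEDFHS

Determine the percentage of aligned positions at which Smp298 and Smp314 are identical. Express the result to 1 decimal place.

Differing sites — 5:T/P; 9:G/S; 16:V/L.
18 of the 21 sites match, so the percent identity is 18/21 × 100 = 85.7%.

85.7%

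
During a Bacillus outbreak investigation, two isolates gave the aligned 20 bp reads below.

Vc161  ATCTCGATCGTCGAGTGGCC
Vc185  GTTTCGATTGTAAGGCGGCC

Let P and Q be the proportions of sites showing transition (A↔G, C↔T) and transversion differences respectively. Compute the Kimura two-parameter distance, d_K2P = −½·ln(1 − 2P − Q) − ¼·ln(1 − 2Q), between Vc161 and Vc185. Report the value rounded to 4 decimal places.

0.5513

Mismatches occur at site 1 (A↔G, transition), site 3 (C↔T, transition), site 9 (C↔T, transition), site 12 (C↔A, transversion), site 13 (G↔A, transition), site 14 (A↔G, transition), site 16 (T↔C, transition).
Of the 7 differences, 6 transitions and 1 transversion over 20 sites: P = 6/20 = 0.300000, Q = 1/20 = 0.050000.
d = −0.5·ln(0.350000) − 0.25·ln(0.900000) = −0.5·(-1.049822) − 0.25·(-0.105361) = 0.5513.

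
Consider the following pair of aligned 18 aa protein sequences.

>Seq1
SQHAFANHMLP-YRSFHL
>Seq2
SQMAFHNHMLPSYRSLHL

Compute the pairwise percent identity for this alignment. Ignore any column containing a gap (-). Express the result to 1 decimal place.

Excluding the 1 gap column leaves 17 comparable sites.
The sequences differ at positions 3 (H/M), 6 (A/H), 16 (F/L).
14 of the 17 comparable sites match, so the percent identity is 14/17 × 100 = 82.4%.

82.4%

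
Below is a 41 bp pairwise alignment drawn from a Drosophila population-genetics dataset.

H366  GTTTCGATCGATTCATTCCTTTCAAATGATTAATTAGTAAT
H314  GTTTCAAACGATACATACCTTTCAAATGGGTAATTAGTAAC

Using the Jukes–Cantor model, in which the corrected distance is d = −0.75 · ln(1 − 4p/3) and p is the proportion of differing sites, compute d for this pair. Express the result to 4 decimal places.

Differing sites — 6:G/A; 8:T/A; 13:T/A; 17:T/A; 29:A/G; 30:T/G; 41:T/C.
p = 7/41 = 0.170732.
d = −0.75 · ln(1 − (4/3)·0.170732) = −0.75 · ln(0.772357) = −0.75 · (-0.258308) = 0.1937.

0.1937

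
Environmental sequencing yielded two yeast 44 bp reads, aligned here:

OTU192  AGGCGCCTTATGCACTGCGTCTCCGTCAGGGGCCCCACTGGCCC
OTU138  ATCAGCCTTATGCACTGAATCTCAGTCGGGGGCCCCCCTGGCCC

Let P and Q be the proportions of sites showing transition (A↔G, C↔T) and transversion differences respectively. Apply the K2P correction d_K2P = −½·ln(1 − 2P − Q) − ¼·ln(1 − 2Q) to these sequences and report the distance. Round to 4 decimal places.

Mismatches occur at site 2 (G/T, transversion), site 3 (G/C, transversion), site 4 (C/A, transversion), site 18 (C/A, transversion), site 19 (G/A, transition), site 24 (C/A, transversion), site 28 (A/G, transition), site 37 (A/C, transversion).
Of the 8 differences, 2 transitions and 6 transversions over 44 sites: P = 2/44 = 0.045455, Q = 6/44 = 0.136364.
d = −0.5·ln(0.772726) − 0.25·ln(0.727272) = −0.5·(-0.257831) − 0.25·(-0.318455) = 0.2085.

0.2085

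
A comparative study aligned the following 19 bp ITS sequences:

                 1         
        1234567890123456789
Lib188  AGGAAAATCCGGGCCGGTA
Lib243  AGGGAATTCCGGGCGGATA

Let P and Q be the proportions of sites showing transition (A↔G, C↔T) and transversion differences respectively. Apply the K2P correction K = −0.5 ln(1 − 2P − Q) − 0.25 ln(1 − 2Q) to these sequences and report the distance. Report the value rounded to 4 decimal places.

0.2488

Mismatches occur at site 4 (A→G, transition), site 7 (A→T, transversion), site 15 (C→G, transversion), site 17 (G→A, transition).
Of the 4 differences, 2 transitions and 2 transversions over 19 sites: P = 2/19 = 0.105263, Q = 2/19 = 0.105263.
d = −0.5·ln(0.684211) − 0.25·ln(0.789474) = −0.5·(-0.379489) − 0.25·(-0.236388) = 0.2488.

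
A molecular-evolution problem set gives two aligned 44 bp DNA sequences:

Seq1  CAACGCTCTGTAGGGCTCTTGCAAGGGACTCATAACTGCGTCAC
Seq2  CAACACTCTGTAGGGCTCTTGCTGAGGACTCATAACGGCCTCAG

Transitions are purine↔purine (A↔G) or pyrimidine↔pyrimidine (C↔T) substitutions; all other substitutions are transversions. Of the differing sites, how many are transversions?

The sequences differ at positions 5 (G/A, transition), 23 (A/T, transversion), 24 (A/G, transition), 25 (G/A, transition), 37 (T/G, transversion), 40 (G/C, transversion), 44 (C/G, transversion).
Of the 7 differences, 3 transitions and 4 transversions, so the answer is 4.

4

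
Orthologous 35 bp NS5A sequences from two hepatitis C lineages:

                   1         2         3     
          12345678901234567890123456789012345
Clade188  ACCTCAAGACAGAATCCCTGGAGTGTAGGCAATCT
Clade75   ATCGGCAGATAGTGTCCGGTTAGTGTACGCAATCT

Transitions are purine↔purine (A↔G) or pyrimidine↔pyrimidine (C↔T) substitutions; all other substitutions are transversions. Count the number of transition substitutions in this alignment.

3

Differing sites — 2:C/T (Ti); 4:T/G (Tv); 5:C/G (Tv); 6:A/C (Tv); 10:C/T (Ti); 13:A/T (Tv); 14:A/G (Ti); 18:C/G (Tv); 19:T/G (Tv); 20:G/T (Tv); 21:G/T (Tv); 28:G/C (Tv).
Of the 12 differences, 3 transitions and 9 transversions, so the answer is 3.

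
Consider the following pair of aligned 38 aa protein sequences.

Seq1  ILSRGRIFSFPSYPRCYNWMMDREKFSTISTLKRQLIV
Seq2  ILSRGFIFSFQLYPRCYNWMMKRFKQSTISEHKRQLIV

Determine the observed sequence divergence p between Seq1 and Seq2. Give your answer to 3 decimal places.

Mismatches occur at site 6 (R/F), site 11 (P/Q), site 12 (S/L), site 22 (D/K), site 24 (E/F), site 26 (F/Q), site 31 (T/E), site 32 (L/H).
There are 8 differences over 38 sites, so p = 8/38 = 0.211.

0.211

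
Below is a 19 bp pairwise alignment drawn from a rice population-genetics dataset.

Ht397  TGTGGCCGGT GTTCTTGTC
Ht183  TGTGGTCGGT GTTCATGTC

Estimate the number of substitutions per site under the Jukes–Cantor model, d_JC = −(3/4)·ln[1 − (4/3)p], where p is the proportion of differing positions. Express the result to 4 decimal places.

The sequences differ at positions 6 (C/T), 15 (T/A).
p = 2/19 = 0.105263.
d = −0.75 · ln(1 − (4/3)·0.105263) = −0.75 · ln(0.859649) = −0.75 · (-0.151231) = 0.1134.

0.1134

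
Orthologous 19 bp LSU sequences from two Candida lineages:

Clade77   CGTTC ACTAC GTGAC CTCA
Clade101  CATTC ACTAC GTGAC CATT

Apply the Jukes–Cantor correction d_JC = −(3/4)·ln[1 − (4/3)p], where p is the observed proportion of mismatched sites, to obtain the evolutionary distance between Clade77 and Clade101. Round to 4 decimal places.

0.2471

Differing sites — 2:G/A; 17:T/A; 18:C/T; 19:A/T.
p = 4/19 = 0.210526.
d = −0.75 · ln(1 − (4/3)·0.210526) = −0.75 · ln(0.719299) = −0.75 · (-0.329478) = 0.2471.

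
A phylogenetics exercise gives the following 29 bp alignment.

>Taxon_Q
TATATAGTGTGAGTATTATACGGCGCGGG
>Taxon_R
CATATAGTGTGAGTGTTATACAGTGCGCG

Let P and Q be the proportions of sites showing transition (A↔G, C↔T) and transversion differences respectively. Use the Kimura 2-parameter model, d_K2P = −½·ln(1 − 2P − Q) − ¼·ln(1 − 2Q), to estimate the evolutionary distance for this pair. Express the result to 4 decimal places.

0.2036

Differing sites — 1:T/C (Ti); 15:A/G (Ti); 22:G/A (Ti); 24:C/T (Ti); 28:G/C (Tv).
Of the 5 differences, 4 transitions and 1 transversion over 29 sites: P = 4/29 = 0.137931, Q = 1/29 = 0.034483.
d = −0.5·ln(0.689655) − 0.25·ln(0.931034) = −0.5·(-0.371564) − 0.25·(-0.071459) = 0.2036.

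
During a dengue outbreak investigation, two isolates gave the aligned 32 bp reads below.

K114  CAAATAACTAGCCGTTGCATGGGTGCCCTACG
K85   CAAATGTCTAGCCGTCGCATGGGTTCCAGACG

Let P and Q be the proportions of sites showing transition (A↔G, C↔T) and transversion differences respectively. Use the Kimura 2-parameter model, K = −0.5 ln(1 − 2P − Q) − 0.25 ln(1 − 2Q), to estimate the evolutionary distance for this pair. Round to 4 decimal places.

0.2158

The sequences differ at positions 6 (A/G, transition), 7 (A/T, transversion), 16 (T/C, transition), 25 (G/T, transversion), 28 (C/A, transversion), 29 (T/G, transversion).
Of the 6 differences, 2 transitions and 4 transversions over 32 sites: P = 2/32 = 0.062500, Q = 4/32 = 0.125000.
d = −0.5·ln(0.750000) − 0.25·ln(0.750000) = −0.5·(-0.287682) − 0.25·(-0.287682) = 0.2158.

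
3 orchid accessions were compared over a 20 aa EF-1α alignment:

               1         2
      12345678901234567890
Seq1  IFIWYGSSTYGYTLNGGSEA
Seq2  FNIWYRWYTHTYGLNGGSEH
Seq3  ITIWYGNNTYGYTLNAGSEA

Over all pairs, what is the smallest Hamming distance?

4

Pairwise Hamming distances:
  Seq1 vs Seq2: 9
  Seq1 vs Seq3: 4
  Seq2 vs Seq3: 10
The smallest is 4, between Seq1 and Seq3.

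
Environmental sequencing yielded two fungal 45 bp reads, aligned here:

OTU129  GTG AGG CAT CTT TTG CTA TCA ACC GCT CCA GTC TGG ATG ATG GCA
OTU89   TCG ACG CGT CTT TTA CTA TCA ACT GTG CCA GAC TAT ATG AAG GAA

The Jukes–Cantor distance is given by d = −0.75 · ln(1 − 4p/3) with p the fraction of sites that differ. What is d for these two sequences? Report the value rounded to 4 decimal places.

Mismatches occur at site 1 (G/T), site 2 (T/C), site 5 (G/C), site 8 (A/G), site 15 (G/A), site 24 (C/T), site 26 (C/T), site 27 (T/G), site 32 (T/A), site 35 (G/A), site 36 (G/T), site 41 (T/A), site 44 (C/A).
p = 13/45 = 0.288889.
d = −0.75 · ln(1 − (4/3)·0.288889) = −0.75 · ln(0.614815) = −0.75 · (-0.486434) = 0.3648.

0.3648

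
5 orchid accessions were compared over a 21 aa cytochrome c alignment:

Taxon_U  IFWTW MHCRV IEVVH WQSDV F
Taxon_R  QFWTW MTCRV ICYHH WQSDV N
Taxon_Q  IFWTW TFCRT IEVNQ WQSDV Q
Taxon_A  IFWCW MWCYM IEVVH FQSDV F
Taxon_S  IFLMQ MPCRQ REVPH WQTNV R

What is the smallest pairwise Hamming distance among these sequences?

Pairwise Hamming distances:
  Taxon_U vs Taxon_R: 6
  Taxon_U vs Taxon_Q: 6
  Taxon_U vs Taxon_A: 5
  Taxon_U vs Taxon_S: 10
  Taxon_R vs Taxon_Q: 9
  Taxon_R vs Taxon_A: 10
  Taxon_R vs Taxon_S: 13
  Taxon_Q vs Taxon_A: 9
  Taxon_Q vs Taxon_S: 12
  Taxon_A vs Taxon_S: 12
The smallest is 5, between Taxon_U and Taxon_A.

5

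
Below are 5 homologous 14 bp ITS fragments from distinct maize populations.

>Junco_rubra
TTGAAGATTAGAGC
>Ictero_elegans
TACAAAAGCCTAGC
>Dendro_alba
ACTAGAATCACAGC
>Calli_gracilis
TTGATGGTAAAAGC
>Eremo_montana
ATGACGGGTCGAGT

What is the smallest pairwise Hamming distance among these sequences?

4

Pairwise Hamming distances:
  Junco_rubra vs Ictero_elegans: 7
  Junco_rubra vs Dendro_alba: 7
  Junco_rubra vs Calli_gracilis: 4
  Junco_rubra vs Eremo_montana: 6
  Ictero_elegans vs Dendro_alba: 7
  Ictero_elegans vs Calli_gracilis: 9
  Ictero_elegans vs Eremo_montana: 9
  Dendro_alba vs Calli_gracilis: 8
  Dendro_alba vs Eremo_montana: 10
  Calli_gracilis vs Eremo_montana: 7
The smallest is 4, between Junco_rubra and Calli_gracilis.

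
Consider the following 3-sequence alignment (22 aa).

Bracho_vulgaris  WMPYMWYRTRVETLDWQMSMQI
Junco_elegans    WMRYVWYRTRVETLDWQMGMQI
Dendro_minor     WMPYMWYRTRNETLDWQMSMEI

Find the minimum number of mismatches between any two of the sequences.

Pairwise Hamming distances:
  Bracho_vulgaris vs Junco_elegans: 3
  Bracho_vulgaris vs Dendro_minor: 2
  Junco_elegans vs Dendro_minor: 5
The smallest is 2, between Bracho_vulgaris and Dendro_minor.

2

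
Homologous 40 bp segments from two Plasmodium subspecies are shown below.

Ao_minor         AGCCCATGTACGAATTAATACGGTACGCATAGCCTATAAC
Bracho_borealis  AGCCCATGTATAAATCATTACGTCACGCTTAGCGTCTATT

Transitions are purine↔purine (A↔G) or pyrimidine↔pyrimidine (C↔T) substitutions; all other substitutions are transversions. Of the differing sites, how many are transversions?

Mismatches occur at site 11 (C→T, transition), site 12 (G→A, transition), site 16 (T→C, transition), site 18 (A→T, transversion), site 23 (G→T, transversion), site 24 (T→C, transition), site 29 (A→T, transversion), site 34 (C→G, transversion), site 36 (A→C, transversion), site 39 (A→T, transversion), site 40 (C→T, transition).
Of the 11 differences, 5 transitions and 6 transversions, so the answer is 6.

6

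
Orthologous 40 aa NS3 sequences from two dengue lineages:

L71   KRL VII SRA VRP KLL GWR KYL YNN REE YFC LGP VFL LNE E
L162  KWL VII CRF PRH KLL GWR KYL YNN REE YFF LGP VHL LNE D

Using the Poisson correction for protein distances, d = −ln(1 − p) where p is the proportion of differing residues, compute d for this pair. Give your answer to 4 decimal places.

Differing sites — 2:R/W; 7:S/C; 9:A/F; 10:V/P; 12:P/H; 30:C/F; 35:F/H; 40:E/D.
p = 8/40 = 0.200000.
d = −ln(1 − 0.200000) = −ln(0.800000) = 0.2231.

0.2231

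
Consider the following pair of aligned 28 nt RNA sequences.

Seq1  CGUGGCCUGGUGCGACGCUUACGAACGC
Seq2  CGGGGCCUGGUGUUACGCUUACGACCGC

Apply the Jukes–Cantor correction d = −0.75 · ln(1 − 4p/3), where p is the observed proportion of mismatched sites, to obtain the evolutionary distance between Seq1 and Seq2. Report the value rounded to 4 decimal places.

Differing sites — 3:U/G; 13:C/U; 14:G/U; 25:A/C.
p = 4/28 = 0.142857.
d = −0.75 · ln(1 − (4/3)·0.142857) = −0.75 · ln(0.809524) = −0.75 · (-0.211309) = 0.1585.

0.1585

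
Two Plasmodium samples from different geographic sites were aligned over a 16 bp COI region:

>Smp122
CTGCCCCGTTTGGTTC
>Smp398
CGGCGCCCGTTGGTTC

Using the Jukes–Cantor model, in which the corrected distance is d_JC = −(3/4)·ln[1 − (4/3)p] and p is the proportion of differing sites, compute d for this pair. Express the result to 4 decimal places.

Differing sites — 2:T/G; 5:C/G; 8:G/C; 9:T/G.
p = 4/16 = 0.250000.
d = −0.75 · ln(1 − (4/3)·0.250000) = −0.75 · ln(0.666667) = −0.75 · (-0.405465) = 0.3041.

0.3041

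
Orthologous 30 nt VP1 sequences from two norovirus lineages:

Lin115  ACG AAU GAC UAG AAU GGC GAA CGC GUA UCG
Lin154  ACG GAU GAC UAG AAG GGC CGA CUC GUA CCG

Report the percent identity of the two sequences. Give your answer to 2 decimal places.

The sequences differ at positions 4 (A/G), 15 (U/G), 19 (G/C), 20 (A/G), 23 (G/U), 28 (U/C).
24 of the 30 sites match, so the percent identity is 24/30 × 100 = 80.00%.

80.00%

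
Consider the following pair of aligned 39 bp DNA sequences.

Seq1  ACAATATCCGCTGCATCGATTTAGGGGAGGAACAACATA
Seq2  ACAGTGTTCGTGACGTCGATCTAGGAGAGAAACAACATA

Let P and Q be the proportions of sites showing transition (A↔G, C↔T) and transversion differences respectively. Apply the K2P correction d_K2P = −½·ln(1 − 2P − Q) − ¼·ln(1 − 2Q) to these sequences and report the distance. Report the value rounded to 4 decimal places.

0.3471

The sequences differ at positions 4 (A/G, transition), 6 (A/G, transition), 8 (C/T, transition), 11 (C/T, transition), 12 (T/G, transversion), 13 (G/A, transition), 15 (A/G, transition), 21 (T/C, transition), 26 (G/A, transition), 30 (G/A, transition).
Of the 10 differences, 9 transitions and 1 transversion over 39 sites: P = 9/39 = 0.230769, Q = 1/39 = 0.025641.
d = −0.5·ln(0.512821) − 0.25·ln(0.948718) = −0.5·(-0.667828) − 0.25·(-0.052644) = 0.3471.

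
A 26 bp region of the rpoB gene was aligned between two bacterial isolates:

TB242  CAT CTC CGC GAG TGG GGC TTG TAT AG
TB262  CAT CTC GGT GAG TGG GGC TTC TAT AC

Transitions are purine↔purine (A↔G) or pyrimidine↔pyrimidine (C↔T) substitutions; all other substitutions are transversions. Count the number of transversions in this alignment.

Mismatches occur at site 7 (C/G, transversion), site 9 (C/T, transition), site 21 (G/C, transversion), site 26 (G/C, transversion).
Of the 4 differences, 1 transition and 3 transversions, so the answer is 3.

3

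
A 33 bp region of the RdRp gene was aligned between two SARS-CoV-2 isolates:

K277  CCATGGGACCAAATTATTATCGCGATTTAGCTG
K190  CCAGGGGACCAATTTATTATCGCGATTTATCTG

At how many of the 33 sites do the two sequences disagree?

3

Differing sites — 4:T/G; 13:A/T; 30:G/T.
That gives 3 mismatches out of 33 aligned sites, so the Hamming distance is 3.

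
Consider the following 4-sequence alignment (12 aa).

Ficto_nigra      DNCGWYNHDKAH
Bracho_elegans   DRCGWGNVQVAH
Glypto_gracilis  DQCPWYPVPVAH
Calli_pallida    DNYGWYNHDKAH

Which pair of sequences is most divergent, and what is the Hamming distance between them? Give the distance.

Pairwise Hamming distances:
  Ficto_nigra vs Bracho_elegans: 5
  Ficto_nigra vs Glypto_gracilis: 6
  Ficto_nigra vs Calli_pallida: 1
  Bracho_elegans vs Glypto_gracilis: 5
  Bracho_elegans vs Calli_pallida: 6
  Glypto_gracilis vs Calli_pallida: 7
The largest is 7, between Glypto_gracilis and Calli_pallida.

7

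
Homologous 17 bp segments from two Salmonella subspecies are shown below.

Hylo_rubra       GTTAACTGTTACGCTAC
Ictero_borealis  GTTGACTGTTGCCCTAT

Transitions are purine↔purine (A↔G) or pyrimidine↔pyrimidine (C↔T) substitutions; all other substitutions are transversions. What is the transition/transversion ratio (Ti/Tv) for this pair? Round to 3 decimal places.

3.000

Mismatches occur at site 4 (A→G, transition), site 11 (A→G, transition), site 13 (G→C, transversion), site 17 (C→T, transition).
Of the 4 differences, 3 transitions and 1 transversion, so Ti/Tv = 3/1 = 3.000.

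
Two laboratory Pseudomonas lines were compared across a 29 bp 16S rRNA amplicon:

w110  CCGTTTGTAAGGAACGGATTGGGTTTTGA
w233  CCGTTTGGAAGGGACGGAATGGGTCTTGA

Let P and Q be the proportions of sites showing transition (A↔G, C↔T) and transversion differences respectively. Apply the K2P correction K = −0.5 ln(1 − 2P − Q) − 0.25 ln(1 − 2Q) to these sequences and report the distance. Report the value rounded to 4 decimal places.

The sequences differ at positions 8 (T/G, transversion), 13 (A/G, transition), 19 (T/A, transversion), 25 (T/C, transition).
Of the 4 differences, 2 transitions and 2 transversions over 29 sites: P = 2/29 = 0.068966, Q = 2/29 = 0.068966.
d = −0.5·ln(0.793102) − 0.25·ln(0.862068) = −0.5·(-0.231803) − 0.25·(-0.148421) = 0.1530.

0.1530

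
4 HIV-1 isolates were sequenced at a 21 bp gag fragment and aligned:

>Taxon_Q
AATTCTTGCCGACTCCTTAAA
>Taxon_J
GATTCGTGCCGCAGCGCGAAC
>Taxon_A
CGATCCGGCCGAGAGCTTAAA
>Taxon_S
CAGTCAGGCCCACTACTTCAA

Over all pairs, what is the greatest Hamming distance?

14

Pairwise Hamming distances:
  Taxon_Q vs Taxon_J: 9
  Taxon_Q vs Taxon_A: 8
  Taxon_Q vs Taxon_S: 7
  Taxon_J vs Taxon_A: 13
  Taxon_J vs Taxon_S: 14
  Taxon_A vs Taxon_S: 8
The largest is 14, between Taxon_J and Taxon_S.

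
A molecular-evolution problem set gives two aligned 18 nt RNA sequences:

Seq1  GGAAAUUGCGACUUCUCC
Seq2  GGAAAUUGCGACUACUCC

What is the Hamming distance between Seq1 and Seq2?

A single mismatch occurs at site 14 (U/A).
That gives 1 mismatch out of 18 aligned sites, so the Hamming distance is 1.

1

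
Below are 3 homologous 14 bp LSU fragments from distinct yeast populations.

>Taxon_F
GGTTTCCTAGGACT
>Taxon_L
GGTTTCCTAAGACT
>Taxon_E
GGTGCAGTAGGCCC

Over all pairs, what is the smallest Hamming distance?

Pairwise Hamming distances:
  Taxon_F vs Taxon_L: 1
  Taxon_F vs Taxon_E: 6
  Taxon_L vs Taxon_E: 7
The smallest is 1, between Taxon_F and Taxon_L.

1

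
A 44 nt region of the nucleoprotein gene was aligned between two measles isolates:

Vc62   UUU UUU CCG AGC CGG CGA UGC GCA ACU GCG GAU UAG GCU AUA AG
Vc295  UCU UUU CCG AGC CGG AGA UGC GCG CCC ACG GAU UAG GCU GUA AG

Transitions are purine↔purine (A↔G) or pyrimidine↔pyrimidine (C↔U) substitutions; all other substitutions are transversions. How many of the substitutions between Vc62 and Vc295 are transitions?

Differing sites — 2:U/C (Ti); 16:C/A (Tv); 24:A/G (Ti); 25:A/C (Tv); 27:U/C (Ti); 28:G/A (Ti); 40:A/G (Ti).
Of the 7 differences, 5 transitions and 2 transversions, so the answer is 5.

5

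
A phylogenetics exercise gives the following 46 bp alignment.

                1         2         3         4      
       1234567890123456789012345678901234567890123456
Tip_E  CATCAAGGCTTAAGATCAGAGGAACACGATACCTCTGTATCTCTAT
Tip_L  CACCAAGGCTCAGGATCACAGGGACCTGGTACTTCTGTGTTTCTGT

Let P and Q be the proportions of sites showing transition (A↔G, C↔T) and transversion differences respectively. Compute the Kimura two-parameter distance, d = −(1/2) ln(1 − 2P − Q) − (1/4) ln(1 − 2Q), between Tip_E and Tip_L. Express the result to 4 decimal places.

0.3480

Mismatches occur at site 3 (T↔C, transition), site 11 (T↔C, transition), site 13 (A↔G, transition), site 19 (G↔C, transversion), site 23 (A↔G, transition), site 26 (A↔C, transversion), site 27 (C↔T, transition), site 29 (A↔G, transition), site 33 (C↔T, transition), site 39 (A↔G, transition), site 41 (C↔T, transition), site 45 (A↔G, transition).
Of the 12 differences, 10 transitions and 2 transversions over 46 sites: P = 10/46 = 0.217391, Q = 2/46 = 0.043478.
d = −0.5·ln(0.521740) − 0.25·ln(0.913044) = −0.5·(-0.650586) − 0.25·(-0.090971) = 0.3480.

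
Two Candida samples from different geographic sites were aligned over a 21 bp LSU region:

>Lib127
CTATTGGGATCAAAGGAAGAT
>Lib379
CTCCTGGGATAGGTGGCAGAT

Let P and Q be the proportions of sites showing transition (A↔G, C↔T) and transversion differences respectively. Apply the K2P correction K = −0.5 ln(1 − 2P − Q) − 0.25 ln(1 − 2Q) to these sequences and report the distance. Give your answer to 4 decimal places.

Mismatches occur at site 3 (A→C, transversion), site 4 (T→C, transition), site 11 (C→A, transversion), site 12 (A→G, transition), site 13 (A→G, transition), site 14 (A→T, transversion), site 17 (A→C, transversion).
Of the 7 differences, 3 transitions and 4 transversions over 21 sites: P = 3/21 = 0.142857, Q = 4/21 = 0.190476.
d = −0.5·ln(0.523810) − 0.25·ln(0.619048) = −0.5·(-0.646626) − 0.25·(-0.479572) = 0.4432.

0.4432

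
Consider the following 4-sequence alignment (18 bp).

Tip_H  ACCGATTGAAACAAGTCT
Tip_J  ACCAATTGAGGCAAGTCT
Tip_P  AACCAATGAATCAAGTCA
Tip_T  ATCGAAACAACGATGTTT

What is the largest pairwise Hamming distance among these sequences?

Pairwise Hamming distances:
  Tip_H vs Tip_J: 3
  Tip_H vs Tip_P: 5
  Tip_H vs Tip_T: 8
  Tip_J vs Tip_P: 6
  Tip_J vs Tip_T: 10
  Tip_P vs Tip_T: 9
The largest is 10, between Tip_J and Tip_T.

10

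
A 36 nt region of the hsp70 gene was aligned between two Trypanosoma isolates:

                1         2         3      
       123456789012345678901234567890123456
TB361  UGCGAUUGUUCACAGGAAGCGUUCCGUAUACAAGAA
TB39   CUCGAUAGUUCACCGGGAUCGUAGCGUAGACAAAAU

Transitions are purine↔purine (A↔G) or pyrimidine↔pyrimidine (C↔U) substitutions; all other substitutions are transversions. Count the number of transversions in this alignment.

Differing sites — 1:U/C (Ti); 2:G/U (Tv); 7:U/A (Tv); 14:A/C (Tv); 17:A/G (Ti); 19:G/U (Tv); 23:U/A (Tv); 24:C/G (Tv); 29:U/G (Tv); 34:G/A (Ti); 36:A/U (Tv).
Of the 11 differences, 3 transitions and 8 transversions, so the answer is 8.

8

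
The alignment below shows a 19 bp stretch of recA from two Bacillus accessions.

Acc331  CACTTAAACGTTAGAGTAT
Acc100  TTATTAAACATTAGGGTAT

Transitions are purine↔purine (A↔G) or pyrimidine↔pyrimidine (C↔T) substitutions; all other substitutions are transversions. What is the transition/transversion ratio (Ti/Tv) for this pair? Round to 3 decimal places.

1.500

Differing sites — 1:C/T (Ti); 2:A/T (Tv); 3:C/A (Tv); 10:G/A (Ti); 15:A/G (Ti).
Of the 5 differences, 3 transitions and 2 transversions, so Ti/Tv = 3/2 = 1.500.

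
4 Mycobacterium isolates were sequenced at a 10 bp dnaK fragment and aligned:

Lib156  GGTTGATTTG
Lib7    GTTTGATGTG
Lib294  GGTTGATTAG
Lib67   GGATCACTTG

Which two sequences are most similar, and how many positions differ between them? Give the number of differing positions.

Pairwise Hamming distances:
  Lib156 vs Lib7: 2
  Lib156 vs Lib294: 1
  Lib156 vs Lib67: 3
  Lib7 vs Lib294: 3
  Lib7 vs Lib67: 5
  Lib294 vs Lib67: 4
The smallest is 1, between Lib156 and Lib294.

1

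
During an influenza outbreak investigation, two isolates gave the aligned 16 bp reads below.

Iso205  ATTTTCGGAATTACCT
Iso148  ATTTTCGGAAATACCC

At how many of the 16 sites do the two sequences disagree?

2

The sequences differ at positions 11 (T/A), 16 (T/C).
That gives 2 mismatches out of 16 aligned sites, so the Hamming distance is 2.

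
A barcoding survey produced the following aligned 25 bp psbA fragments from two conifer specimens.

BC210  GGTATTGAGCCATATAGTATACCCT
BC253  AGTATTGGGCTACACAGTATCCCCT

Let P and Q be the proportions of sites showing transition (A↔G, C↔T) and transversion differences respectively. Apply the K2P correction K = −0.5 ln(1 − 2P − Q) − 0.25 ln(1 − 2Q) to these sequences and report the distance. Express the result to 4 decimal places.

Differing sites — 1:G/A (Ti); 8:A/G (Ti); 11:C/T (Ti); 13:T/C (Ti); 15:T/C (Ti); 21:A/C (Tv).
Of the 6 differences, 5 transitions and 1 transversion over 25 sites: P = 5/25 = 0.200000, Q = 1/25 = 0.040000.
d = −0.5·ln(0.560000) − 0.25·ln(0.920000) = −0.5·(-0.579818) − 0.25·(-0.083382) = 0.3108.

0.3108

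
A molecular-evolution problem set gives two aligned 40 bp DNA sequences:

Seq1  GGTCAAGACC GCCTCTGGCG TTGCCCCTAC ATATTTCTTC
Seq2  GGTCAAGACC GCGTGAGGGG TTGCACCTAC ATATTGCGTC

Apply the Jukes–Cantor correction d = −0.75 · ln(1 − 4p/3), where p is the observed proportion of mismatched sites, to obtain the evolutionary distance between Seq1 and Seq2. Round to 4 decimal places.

Mismatches occur at site 13 (C→G), site 15 (C→G), site 16 (T→A), site 19 (C→G), site 25 (C→A), site 36 (T→G), site 38 (T→G).
p = 7/40 = 0.175000.
d = −0.75 · ln(1 − (4/3)·0.175000) = −0.75 · ln(0.766667) = −0.75 · (-0.265703) = 0.1993.

0.1993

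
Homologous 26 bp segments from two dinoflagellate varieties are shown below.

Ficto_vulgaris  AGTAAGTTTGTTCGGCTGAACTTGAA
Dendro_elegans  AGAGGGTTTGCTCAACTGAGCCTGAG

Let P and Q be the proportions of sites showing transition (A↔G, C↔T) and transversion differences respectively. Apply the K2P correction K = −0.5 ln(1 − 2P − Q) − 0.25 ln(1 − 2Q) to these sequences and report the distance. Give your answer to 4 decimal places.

0.5504

The sequences differ at positions 3 (T/A, transversion), 4 (A/G, transition), 5 (A/G, transition), 11 (T/C, transition), 14 (G/A, transition), 15 (G/A, transition), 20 (A/G, transition), 22 (T/C, transition), 26 (A/G, transition).
Of the 9 differences, 8 transitions and 1 transversion over 26 sites: P = 8/26 = 0.307692, Q = 1/26 = 0.038462.
d = −0.5·ln(0.346154) − 0.25·ln(0.923076) = −0.5·(-1.060872) − 0.25·(-0.080044) = 0.5504.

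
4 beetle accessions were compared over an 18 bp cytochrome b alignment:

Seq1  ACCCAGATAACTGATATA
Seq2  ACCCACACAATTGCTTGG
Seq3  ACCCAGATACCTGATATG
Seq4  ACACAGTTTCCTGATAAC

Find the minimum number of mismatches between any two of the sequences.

Pairwise Hamming distances:
  Seq1 vs Seq2: 7
  Seq1 vs Seq3: 2
  Seq1 vs Seq4: 6
  Seq2 vs Seq3: 7
  Seq2 vs Seq4: 11
  Seq3 vs Seq4: 5
The smallest is 2, between Seq1 and Seq3.

2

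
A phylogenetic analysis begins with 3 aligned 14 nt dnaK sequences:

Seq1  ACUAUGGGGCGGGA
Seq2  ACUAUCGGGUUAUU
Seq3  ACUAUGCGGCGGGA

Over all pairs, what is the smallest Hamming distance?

1

Pairwise Hamming distances:
  Seq1 vs Seq2: 6
  Seq1 vs Seq3: 1
  Seq2 vs Seq3: 7
The smallest is 1, between Seq1 and Seq3.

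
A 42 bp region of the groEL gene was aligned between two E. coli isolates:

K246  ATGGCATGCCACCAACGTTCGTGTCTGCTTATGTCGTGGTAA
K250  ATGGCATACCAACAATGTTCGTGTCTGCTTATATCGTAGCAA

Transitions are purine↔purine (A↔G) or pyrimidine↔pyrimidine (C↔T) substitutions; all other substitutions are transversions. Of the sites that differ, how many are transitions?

5

Differing sites — 8:G/A (Ti); 12:C/A (Tv); 16:C/T (Ti); 33:G/A (Ti); 38:G/A (Ti); 40:T/C (Ti).
Of the 6 differences, 5 transitions and 1 transversion, so the answer is 5.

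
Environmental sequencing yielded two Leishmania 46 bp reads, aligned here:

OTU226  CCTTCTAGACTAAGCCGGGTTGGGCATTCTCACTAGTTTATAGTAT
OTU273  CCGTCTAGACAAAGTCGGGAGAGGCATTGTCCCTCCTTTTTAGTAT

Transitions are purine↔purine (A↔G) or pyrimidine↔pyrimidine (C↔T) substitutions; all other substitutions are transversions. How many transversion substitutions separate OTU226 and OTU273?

Differing sites — 3:T/G (Tv); 11:T/A (Tv); 15:C/T (Ti); 20:T/A (Tv); 21:T/G (Tv); 22:G/A (Ti); 29:C/G (Tv); 32:A/C (Tv); 35:A/C (Tv); 36:G/C (Tv); 40:A/T (Tv).
Of the 11 differences, 2 transitions and 9 transversions, so the answer is 9.

9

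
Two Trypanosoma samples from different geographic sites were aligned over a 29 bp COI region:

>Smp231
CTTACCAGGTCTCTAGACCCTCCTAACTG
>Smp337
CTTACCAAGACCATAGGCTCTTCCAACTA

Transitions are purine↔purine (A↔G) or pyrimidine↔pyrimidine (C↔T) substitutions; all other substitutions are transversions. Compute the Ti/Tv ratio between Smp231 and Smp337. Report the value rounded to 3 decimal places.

3.500

Mismatches occur at site 8 (G/A, transition), site 10 (T/A, transversion), site 12 (T/C, transition), site 13 (C/A, transversion), site 17 (A/G, transition), site 19 (C/T, transition), site 22 (C/T, transition), site 24 (T/C, transition), site 29 (G/A, transition).
Of the 9 differences, 7 transitions and 2 transversions, so Ti/Tv = 7/2 = 3.500.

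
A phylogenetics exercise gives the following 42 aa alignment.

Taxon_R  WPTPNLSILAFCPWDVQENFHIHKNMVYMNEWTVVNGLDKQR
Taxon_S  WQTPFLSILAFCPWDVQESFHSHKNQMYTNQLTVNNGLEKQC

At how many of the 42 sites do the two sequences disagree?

12

The sequences differ at positions 2 (P/Q), 5 (N/F), 19 (N/S), 22 (I/S), 26 (M/Q), 27 (V/M), 29 (M/T), 31 (E/Q), 32 (W/L), 35 (V/N), 39 (D/E), 42 (R/C).
That gives 12 mismatches out of 42 aligned sites, so the Hamming distance is 12.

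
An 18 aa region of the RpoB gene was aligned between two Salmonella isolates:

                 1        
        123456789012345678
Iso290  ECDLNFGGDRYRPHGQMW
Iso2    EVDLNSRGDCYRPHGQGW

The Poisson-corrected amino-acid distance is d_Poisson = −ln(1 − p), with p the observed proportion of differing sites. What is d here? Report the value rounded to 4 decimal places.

The sequences differ at positions 2 (C/V), 6 (F/S), 7 (G/R), 10 (R/C), 17 (M/G).
p = 5/18 = 0.277778.
d = −ln(1 − 0.277778) = −ln(0.722222) = 0.3254.

0.3254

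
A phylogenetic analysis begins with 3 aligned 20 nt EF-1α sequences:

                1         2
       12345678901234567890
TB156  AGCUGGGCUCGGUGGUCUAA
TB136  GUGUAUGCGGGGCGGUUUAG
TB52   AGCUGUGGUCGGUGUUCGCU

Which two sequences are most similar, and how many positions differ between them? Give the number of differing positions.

Pairwise Hamming distances:
  TB156 vs TB136: 10
  TB156 vs TB52: 6
  TB136 vs TB52: 13
The smallest is 6, between TB156 and TB52.

6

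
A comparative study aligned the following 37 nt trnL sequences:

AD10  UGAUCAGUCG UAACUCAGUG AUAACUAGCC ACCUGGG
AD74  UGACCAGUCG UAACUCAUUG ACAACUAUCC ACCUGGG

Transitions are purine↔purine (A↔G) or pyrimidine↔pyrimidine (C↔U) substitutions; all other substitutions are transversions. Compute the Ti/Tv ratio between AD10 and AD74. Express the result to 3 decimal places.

1.000

The sequences differ at positions 4 (U/C, transition), 18 (G/U, transversion), 22 (U/C, transition), 28 (G/U, transversion).
Of the 4 differences, 2 transitions and 2 transversions, so Ti/Tv = 2/2 = 1.000.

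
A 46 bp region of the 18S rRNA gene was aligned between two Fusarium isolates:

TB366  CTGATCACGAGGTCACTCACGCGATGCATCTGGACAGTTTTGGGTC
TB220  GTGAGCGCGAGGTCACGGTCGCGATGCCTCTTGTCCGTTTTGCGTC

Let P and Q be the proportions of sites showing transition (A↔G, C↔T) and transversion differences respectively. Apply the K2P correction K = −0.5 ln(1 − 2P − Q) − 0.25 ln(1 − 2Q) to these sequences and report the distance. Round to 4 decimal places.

0.2938

Mismatches occur at site 1 (C↔G, transversion), site 5 (T↔G, transversion), site 7 (A↔G, transition), site 17 (T↔G, transversion), site 18 (C↔G, transversion), site 19 (A↔T, transversion), site 28 (A↔C, transversion), site 32 (G↔T, transversion), site 34 (A↔T, transversion), site 36 (A↔C, transversion), site 43 (G↔C, transversion).
Of the 11 differences, 1 transition and 10 transversions over 46 sites: P = 1/46 = 0.021739, Q = 10/46 = 0.217391.
d = −0.5·ln(0.739131) − 0.25·ln(0.565218) = −0.5·(-0.302280) − 0.25·(-0.570544) = 0.2938.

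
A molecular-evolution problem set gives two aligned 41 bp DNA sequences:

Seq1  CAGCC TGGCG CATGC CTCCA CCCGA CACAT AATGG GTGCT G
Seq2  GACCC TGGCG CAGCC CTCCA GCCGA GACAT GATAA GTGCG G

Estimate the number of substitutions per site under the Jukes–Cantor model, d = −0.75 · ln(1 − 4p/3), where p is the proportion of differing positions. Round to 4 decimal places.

Mismatches occur at site 1 (C→G), site 3 (G→C), site 13 (T→G), site 14 (G→C), site 21 (C→G), site 26 (C→G), site 31 (A→G), site 34 (G→A), site 35 (G→A), site 40 (T→G).
p = 10/41 = 0.243902.
d = −0.75 · ln(1 − (4/3)·0.243902) = −0.75 · ln(0.674797) = −0.75 · (-0.393343) = 0.2950.

0.2950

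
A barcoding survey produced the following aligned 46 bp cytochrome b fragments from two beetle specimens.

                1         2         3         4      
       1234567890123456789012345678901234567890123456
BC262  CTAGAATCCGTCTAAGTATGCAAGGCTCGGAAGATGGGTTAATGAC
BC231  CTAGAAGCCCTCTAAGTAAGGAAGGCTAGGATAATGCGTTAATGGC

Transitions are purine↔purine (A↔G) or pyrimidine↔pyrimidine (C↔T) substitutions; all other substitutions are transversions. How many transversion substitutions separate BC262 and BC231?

7

Differing sites — 7:T/G (Tv); 10:G/C (Tv); 19:T/A (Tv); 21:C/G (Tv); 28:C/A (Tv); 32:A/T (Tv); 33:G/A (Ti); 37:G/C (Tv); 45:A/G (Ti).
Of the 9 differences, 2 transitions and 7 transversions, so the answer is 7.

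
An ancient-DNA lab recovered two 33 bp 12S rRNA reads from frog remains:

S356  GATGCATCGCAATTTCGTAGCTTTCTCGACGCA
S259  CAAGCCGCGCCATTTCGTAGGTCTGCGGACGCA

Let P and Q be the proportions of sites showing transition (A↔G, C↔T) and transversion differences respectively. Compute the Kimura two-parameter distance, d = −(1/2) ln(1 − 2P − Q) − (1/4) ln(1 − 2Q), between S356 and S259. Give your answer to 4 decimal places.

0.3918

Mismatches occur at site 1 (G↔C, transversion), site 3 (T↔A, transversion), site 6 (A↔C, transversion), site 7 (T↔G, transversion), site 11 (A↔C, transversion), site 21 (C↔G, transversion), site 23 (T↔C, transition), site 25 (C↔G, transversion), site 26 (T↔C, transition), site 27 (C↔G, transversion).
Of the 10 differences, 2 transitions and 8 transversions over 33 sites: P = 2/33 = 0.060606, Q = 8/33 = 0.242424.
d = −0.5·ln(0.636364) − 0.25·ln(0.515152) = −0.5·(-0.451985) − 0.25·(-0.663293) = 0.3918.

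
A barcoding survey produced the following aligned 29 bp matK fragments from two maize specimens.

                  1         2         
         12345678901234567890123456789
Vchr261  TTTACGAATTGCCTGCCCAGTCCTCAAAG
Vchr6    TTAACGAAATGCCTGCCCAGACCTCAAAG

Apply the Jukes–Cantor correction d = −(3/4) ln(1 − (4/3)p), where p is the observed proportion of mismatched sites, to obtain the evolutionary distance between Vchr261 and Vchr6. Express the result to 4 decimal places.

Differing sites — 3:T/A; 9:T/A; 21:T/A.
p = 3/29 = 0.103448.
d = −0.75 · ln(1 − (4/3)·0.103448) = −0.75 · ln(0.862069) = −0.75 · (-0.148420) = 0.1113.

0.1113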